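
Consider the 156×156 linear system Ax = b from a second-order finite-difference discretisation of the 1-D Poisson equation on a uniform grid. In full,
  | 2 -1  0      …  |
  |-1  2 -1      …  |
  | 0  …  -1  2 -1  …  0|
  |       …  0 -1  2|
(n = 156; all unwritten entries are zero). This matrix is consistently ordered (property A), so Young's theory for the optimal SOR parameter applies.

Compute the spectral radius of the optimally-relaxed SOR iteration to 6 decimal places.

[ρ_J] n=156: ρ(B_J) = cos(π/(n+1)) = cos(π/157) = 0.999800.
root = sin(π/157) = 0.0200088  (since 1−cos² = sin²).
ω* = 2/(1+0.0200088) = 1.960767
[ρ_SOR] ω* − 1 = 0.960767.

ρ_SOR = 0.960767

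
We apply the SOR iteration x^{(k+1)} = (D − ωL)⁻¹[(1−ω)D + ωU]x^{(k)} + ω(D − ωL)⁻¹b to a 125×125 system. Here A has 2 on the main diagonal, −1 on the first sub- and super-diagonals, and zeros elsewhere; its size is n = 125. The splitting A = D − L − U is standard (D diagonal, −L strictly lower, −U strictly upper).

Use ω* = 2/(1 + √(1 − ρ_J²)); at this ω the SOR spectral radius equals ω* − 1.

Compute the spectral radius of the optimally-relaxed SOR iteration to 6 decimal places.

n=125: λ(B_J) = 1 − λ(A)/2 = cos(kπ/126); k=1 gives ρ_J = 0.999689.
1 − cos²(π/126) = sin²(π/126) ⇒ √(1−ρ_J²) = sin(π/126) = 0.0249307.
ω* = 2 / (1 + 0.0249307) = 2 / 1.0249307 ≈ 1.951351.
ρ_SOR = ω* − 1 ≈ 0.951351.

ρ_SOR = 0.951351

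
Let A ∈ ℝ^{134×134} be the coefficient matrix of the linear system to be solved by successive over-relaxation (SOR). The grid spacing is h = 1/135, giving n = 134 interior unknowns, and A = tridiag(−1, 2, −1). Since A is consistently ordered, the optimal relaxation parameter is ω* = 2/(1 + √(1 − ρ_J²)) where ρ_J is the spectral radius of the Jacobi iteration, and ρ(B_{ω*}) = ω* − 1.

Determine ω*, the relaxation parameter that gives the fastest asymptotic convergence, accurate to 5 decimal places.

ω* = 1.95452

n=134: λ(B_J) = 1 − λ(A)/2 = cos(kπ/135); k=1 gives ρ_J = 0.99973.
√(1−ρ_J²) simplifies to sin(π/135) = 0.023269.
So ω* = 2/1.023269 = 1.95452 (Young).
ρ_SOR = ω* − 1 ≈ 0.95452.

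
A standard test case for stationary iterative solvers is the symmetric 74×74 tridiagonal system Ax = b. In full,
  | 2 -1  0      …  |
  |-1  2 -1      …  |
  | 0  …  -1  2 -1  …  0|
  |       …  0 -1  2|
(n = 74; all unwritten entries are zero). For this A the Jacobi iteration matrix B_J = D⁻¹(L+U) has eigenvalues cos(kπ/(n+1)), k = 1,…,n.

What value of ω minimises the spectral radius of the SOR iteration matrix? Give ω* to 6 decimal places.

ω* = 1.919615

B_J for the 74×74 system has eigenvalues cos(kπ/75); ρ_J = cos(π/75) = 0.999123.
√(1 − cos²(π/75)) = sin(π/75) ≈ 0.0418757.
ω* = 2/(1+0.0418757) = 1.919615
Hence ρ(B_{ω*}) = 1.919615 − 1 = 0.919615.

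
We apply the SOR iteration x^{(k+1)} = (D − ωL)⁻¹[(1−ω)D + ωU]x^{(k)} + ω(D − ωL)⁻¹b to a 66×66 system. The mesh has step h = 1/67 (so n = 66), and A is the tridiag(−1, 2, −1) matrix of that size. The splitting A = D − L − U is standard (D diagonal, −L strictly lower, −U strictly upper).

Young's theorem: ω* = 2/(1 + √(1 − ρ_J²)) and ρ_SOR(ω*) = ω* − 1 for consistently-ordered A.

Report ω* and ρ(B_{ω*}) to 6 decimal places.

½·tridiag(1,0,1) at n=66: λ_k = cos(kπ/67); max |λ| at k=1 ⇒ ρ_J = cos(π/67) ≈ 0.998901.
√(1−ρ_J²) = |sin(π/67)| = 0.0468723
ω* = 2 / (1 + 0.0468723) = 2 / 1.0468723 ≈ 1.910453.
ρ_SOR = ω* − 1 ≈ 0.910453.

ω* = 1.910453, ρ_SOR = 0.910453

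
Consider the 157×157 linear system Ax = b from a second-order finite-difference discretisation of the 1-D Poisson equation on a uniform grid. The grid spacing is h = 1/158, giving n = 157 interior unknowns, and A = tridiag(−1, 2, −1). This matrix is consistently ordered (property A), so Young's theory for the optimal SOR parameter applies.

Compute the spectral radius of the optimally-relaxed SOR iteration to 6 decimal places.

B_J for the 157×157 system has eigenvalues cos(kπ/158); ρ_J = cos(π/158) = 0.999802.
√(1−ρ_J²) = |sin(π/158)| = 0.0198822
Then 2/(1+√(1−ρ_J²)) = 2/(1+0.0198822); ω* = 2/1.0198822 = 1.961011.
ρ_SOR = ω* − 1 ≈ 0.961011.

ρ_SOR = 0.961011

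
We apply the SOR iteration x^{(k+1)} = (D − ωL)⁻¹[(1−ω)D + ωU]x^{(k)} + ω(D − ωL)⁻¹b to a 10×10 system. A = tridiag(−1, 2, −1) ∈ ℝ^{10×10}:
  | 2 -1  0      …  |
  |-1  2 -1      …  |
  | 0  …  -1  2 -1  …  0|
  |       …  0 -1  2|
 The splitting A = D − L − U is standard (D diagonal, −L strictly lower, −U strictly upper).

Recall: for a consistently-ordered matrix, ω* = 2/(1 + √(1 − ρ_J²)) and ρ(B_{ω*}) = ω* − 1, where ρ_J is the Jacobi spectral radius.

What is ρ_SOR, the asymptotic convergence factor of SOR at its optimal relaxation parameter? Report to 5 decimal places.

½·tridiag(1,0,1) at n=10: λ_k = cos(kπ/11); max |λ| at k=1 ⇒ ρ_J = cos(π/11) ≈ 0.95949.
root = sin(π/11) = 0.281733  (since 1−cos² = sin²).
Then 2/(1+√(1−ρ_J²)) = 2/(1+0.281733); ω* = 2/1.281733 = 1.56039.
ρ_SOR = ω* − 1 = 1.56039 − 1 = 0.56039.

ρ_SOR = 0.56039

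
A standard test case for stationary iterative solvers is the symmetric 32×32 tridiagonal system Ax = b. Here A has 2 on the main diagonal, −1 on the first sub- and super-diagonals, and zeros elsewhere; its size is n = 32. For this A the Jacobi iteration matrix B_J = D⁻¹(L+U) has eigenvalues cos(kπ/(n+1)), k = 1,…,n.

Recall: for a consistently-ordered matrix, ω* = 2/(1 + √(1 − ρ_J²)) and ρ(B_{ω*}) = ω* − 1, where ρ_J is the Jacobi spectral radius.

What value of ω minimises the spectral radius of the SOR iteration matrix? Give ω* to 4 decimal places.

ω* = 1.8264

[ρ_J] n=32: ρ(B_J) = cos(π/(n+1)) = cos(π/33) = 0.9955.
√(1−ρ_J²) = |sin(π/33)| = 0.09506
ω* = 2/(1+0.09506) = 1.8264
At ω = 1.8264 every |λ(B_ω)| = ω−1, so ρ_SOR = 0.8264.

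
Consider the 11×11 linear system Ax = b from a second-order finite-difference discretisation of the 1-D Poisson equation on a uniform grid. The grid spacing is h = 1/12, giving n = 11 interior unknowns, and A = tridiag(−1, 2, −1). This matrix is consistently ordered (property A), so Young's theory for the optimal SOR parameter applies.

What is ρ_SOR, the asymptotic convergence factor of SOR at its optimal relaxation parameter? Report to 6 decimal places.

ρ_SOR = 0.588791

[ρ_J] n=11: ρ(B_J) = cos(π/(n+1)) = cos(π/12) = 0.965926.
√(1−ρ_J²) = |sin(π/12)| = 0.2588190
ω* = 2/(1 + 0.2588190) = 2/1.2588190 = 1.588791.
Hence ρ(B_{ω*}) = 1.588791 − 1 = 0.588791.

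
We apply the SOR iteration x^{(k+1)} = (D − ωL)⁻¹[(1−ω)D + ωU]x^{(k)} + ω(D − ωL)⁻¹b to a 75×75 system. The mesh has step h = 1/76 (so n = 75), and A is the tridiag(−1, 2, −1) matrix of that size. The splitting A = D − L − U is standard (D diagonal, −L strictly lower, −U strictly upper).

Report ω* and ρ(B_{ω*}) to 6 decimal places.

ω* = 1.920630, ρ_SOR = 0.920630

B_J for the 75×75 system has eigenvalues cos(kπ/76); ρ_J = cos(π/76) = 0.999146.
√(1 − cos²(π/76)) = sin(π/76) ≈ 0.0413250.
ω* = 2/(1 + 0.0413250) = 2/1.0413250 = 1.920630.
and ρ(B_{ω*}) = 1.920630 − 1 = 0.920630.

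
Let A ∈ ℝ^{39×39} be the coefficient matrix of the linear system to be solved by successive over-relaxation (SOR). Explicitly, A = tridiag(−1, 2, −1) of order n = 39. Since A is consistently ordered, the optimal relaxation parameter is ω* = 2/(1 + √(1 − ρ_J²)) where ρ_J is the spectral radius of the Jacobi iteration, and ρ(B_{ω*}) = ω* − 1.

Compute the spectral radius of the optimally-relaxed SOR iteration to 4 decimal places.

ρ_SOR = 0.8545

ρ_J = max_k |cos(kπ/40)| = cos(π/40) = 0.9969
√(1−ρ_J²) = |sin(π/40)| = 0.07846
ω* = 2/(1 + 0.07846) = 2/1.07846 = 1.8545.
ρ_SOR = ω* − 1 ≈ 0.8545.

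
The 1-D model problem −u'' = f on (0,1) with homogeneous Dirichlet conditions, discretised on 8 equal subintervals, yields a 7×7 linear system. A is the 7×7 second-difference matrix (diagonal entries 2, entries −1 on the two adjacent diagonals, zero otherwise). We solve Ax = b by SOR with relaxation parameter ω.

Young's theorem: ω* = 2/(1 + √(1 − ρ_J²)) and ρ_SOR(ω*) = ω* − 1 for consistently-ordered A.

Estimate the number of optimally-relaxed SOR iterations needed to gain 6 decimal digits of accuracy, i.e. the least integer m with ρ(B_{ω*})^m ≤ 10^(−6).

m = 18

B_J for the 7×7 system has eigenvalues cos(kπ/8); ρ_J = cos(π/8) = 0.9238795.
√(1−ρ_J²) = |sin(π/8)| = 0.3826834
[ω*] 2 ÷ (1 + 0.3826834) = 2 ÷ 1.3826834 = 1.4464627.
ρ_SOR = ω* − 1 ≈ 0.4464627.
Need (0.4464627)^m ≤ 10^(−6): m ≥ 6·ln10/|ln 0.4464627| = 13.8155/0.806399 = 17.132 ⇒ m = 18.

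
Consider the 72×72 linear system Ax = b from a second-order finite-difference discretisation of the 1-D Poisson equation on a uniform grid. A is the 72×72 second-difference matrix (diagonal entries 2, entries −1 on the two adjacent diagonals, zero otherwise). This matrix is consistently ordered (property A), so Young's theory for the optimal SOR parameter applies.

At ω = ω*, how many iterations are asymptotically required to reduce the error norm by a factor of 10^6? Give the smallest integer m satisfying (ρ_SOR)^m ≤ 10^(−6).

B_J for the 72×72 system has eigenvalues cos(kπ/73); ρ_J = cos(π/73) = 0.9990741.
√(1−ρ_J²) = |sin(π/73)| = 0.0430222
Then 2/(1+√(1−ρ_J²)) = 2/(1+0.0430222); ω* = 2/1.0430222 = 1.9175047.
[ρ_SOR] ω* − 1 = 0.9175047.
ρ_SOR^m ≤ 10^(−6) ⇔ m ≥ 6·ln10/(−ln 0.9175047) = 13.8155/0.0860976 = 160.463; m = ⌈160.463⌉ = 161.

m = 161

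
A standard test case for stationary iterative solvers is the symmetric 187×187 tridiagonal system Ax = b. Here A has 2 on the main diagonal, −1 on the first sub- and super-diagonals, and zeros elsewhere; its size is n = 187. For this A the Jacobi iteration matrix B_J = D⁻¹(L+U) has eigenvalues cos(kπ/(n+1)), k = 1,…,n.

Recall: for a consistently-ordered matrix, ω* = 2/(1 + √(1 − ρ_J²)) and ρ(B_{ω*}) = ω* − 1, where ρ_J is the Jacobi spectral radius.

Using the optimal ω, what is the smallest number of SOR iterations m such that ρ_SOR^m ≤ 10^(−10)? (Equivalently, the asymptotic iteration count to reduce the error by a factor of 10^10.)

ρ_J = max_k |cos(kπ/188)| = cos(π/188) = 0.9998604
√(1−ρ_J²) = |sin(π/188)| = 0.0167098
Then 2/(1+√(1−ρ_J²)) = 2/(1+0.0167098); ω* = 2/1.0167098 = 1.9671297.
ρ(B_{ω*}) = ω*−1 = 0.9671297
Need (0.9671297)^m ≤ 10^(−10): m ≥ 10·ln10/|ln 0.9671297| = 23.0259/0.0334227 = 688.930 ⇒ m = 689.

m = 689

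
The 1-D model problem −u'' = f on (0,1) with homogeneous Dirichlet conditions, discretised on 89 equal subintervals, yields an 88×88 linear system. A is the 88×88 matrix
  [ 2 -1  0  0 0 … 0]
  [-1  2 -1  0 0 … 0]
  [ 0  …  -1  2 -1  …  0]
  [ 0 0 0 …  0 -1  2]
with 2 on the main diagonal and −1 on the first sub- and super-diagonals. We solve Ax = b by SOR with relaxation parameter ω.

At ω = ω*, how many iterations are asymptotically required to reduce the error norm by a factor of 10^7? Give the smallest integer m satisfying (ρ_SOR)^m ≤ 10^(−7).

m = 229

B_J for the 88×88 system has eigenvalues cos(kπ/89); ρ_J = cos(π/89) = 0.9993771.
1 − cos²(π/89) = sin²(π/89) ⇒ √(1−ρ_J²) = sin(π/89) = 0.0352915.
ω* = 2/(1+0.0352915) = 1.9318231
and ρ(B_{ω*}) = 1.9318231 − 1 = 0.9318231.
Need (0.9318231)^m ≤ 10^(−7): m ≥ 7·ln10/|ln 0.9318231| = 16.1181/0.0706123 = 228.262 ⇒ m = 229.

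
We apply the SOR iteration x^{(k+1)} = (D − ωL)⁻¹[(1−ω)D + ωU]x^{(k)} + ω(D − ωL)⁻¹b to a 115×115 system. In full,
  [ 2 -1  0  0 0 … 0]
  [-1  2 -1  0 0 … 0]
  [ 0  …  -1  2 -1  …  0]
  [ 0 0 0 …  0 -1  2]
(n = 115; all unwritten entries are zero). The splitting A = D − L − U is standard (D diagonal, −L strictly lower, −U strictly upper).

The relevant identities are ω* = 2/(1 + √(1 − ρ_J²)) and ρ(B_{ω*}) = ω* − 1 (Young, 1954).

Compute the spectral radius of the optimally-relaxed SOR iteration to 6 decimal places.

ρ_SOR = 0.947269

spectrum of D⁻¹(L+U) = {cos(kπ/116) : 1≤k≤115}; ρ_J = cos(π/116) = 0.999633.
√(1−ρ_J²) simplifies to sin(π/116) = 0.0270794.
ω* = 2/(1 + 0.0270794) = 2/1.0270794 = 1.947269.
Hence ρ(B_{ω*}) = 1.947269 − 1 = 0.947269.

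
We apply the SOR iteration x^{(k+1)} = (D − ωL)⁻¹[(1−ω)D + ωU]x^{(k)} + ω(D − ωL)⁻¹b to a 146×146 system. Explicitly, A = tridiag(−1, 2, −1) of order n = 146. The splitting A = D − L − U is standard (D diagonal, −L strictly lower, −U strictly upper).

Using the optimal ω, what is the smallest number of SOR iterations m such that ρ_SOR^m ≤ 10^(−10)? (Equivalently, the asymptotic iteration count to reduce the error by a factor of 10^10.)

½·tridiag(1,0,1) at n=146: λ_k = cos(kπ/147); max |λ| at k=1 ⇒ ρ_J = cos(π/147) ≈ 0.9997716.
√(1 − cos²(π/147)) = sin(π/147) ≈ 0.0213698.
So ω* = 2/1.0213698 = 1.9581546 (Young).
ρ(B_{ω*}) = ω*−1 = 0.9581546
m ≥ 10·ln10 / (−ln 0.9581546) = 538.667; smallest integer m = 539.

m = 539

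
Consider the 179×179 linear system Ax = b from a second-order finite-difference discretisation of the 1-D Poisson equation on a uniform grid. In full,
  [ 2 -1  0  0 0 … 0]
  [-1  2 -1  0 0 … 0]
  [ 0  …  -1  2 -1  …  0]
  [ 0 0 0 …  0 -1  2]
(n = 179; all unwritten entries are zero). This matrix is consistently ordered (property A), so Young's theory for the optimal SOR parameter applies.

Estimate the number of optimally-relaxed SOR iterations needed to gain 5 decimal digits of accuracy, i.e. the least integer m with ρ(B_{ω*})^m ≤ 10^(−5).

½·tridiag(1,0,1) at n=179: λ_k = cos(kπ/180); max |λ| at k=1 ⇒ ρ_J = cos(π/180) ≈ 0.9998477.
root = sin(π/180) = 0.0174524  (since 1−cos² = sin²).
ω* = 2/(1+0.0174524) = 1.9656939
[ρ_SOR] ω* − 1 = 0.9656939.
ρ_SOR^m ≤ 10^(−5) ⇔ m ≥ 5·ln10/(−ln 0.9656939) = 11.5129/0.0349084 = 329.803; m = ⌈329.803⌉ = 330.

m = 330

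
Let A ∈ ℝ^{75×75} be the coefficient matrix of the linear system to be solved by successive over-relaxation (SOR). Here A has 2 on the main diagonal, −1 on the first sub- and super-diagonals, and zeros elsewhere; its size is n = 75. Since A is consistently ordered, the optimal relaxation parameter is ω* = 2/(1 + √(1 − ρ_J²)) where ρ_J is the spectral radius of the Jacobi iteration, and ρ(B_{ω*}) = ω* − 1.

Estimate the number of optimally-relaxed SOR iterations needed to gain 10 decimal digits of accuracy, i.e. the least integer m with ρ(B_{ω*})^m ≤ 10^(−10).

m = 279

With n=75, ρ(Jacobi) = cos(π/76) = 0.9991458.
√(1 − cos²(π/76)) = sin(π/76) ≈ 0.0413250.
[ω*] 2 ÷ (1 + 0.0413250) = 2 ÷ 1.0413250 = 1.9206300.
and ρ(B_{ω*}) = 1.9206300 − 1 = 0.9206300.
m ≥ 10·ln10 / (−ln 0.9206300) = 278.437; smallest integer m = 279.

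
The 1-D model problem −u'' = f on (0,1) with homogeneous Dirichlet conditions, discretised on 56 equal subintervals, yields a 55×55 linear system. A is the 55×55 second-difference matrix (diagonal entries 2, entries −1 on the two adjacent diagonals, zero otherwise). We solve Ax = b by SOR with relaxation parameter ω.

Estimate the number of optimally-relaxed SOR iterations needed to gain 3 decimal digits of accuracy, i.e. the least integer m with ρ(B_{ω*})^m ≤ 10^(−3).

m = 62

½·tridiag(1,0,1) at n=55: λ_k = cos(kπ/56); max |λ| at k=1 ⇒ ρ_J = cos(π/56) ≈ 0.9984268.
√(1 − cos²(π/56)) = sin(π/56) ≈ 0.0560704.
So ω* = 2/1.0560704 = 1.8938131 (Young).
ρ_SOR = ω* − 1 ≈ 0.8938131.
3·ln10 = 6.90776; −ln(0.8938131) = 0.112259; m = ⌈6.90776/0.112259⌉ = ⌈61.534⌉ = 62.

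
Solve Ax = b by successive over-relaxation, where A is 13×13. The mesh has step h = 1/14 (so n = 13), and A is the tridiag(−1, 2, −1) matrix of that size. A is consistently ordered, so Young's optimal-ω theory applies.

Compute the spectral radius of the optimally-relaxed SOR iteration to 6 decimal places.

With n=13, ρ(Jacobi) = cos(π/14) = 0.974928.
√(1 − cos²(π/14)) = sin(π/14) ≈ 0.2225209.
So ω* = 2/1.2225209 = 1.635964 (Young).
At ω = 1.635964 every |λ(B_ω)| = ω−1, so ρ_SOR = 0.635964.

ρ_SOR = 0.635964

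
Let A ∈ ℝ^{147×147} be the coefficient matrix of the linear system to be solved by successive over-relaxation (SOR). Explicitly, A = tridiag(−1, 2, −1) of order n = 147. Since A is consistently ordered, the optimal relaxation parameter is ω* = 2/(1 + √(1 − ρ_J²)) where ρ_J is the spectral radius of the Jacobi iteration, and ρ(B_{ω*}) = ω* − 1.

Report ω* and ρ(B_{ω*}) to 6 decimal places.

With n=147, ρ(Jacobi) = cos(π/148) = 0.999775.
root = sin(π/148) = 0.0212254  (since 1−cos² = sin²).
ω* = 2/(1+0.0212254) = 1.958432
ρ_SOR = ω* − 1 ≈ 0.958432.

ω* = 1.958432, ρ_SOR = 0.958432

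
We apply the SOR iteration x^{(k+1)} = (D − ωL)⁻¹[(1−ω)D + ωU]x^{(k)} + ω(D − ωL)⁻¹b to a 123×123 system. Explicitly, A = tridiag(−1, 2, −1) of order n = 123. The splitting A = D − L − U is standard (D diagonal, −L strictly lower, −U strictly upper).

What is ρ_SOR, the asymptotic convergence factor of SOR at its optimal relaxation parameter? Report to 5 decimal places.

½·tridiag(1,0,1) at n=123: λ_k = cos(kπ/124); max |λ| at k=1 ⇒ ρ_J = cos(π/124) ≈ 0.99968.
√(1 − cos²(π/124)) = sin(π/124) ≈ 0.025333.
Then 2/(1+√(1−ρ_J²)) = 2/(1+0.025333); ω* = 2/1.025333 = 1.95059.
ρ_SOR = ω* − 1 ≈ 0.95059.

ρ_SOR = 0.95059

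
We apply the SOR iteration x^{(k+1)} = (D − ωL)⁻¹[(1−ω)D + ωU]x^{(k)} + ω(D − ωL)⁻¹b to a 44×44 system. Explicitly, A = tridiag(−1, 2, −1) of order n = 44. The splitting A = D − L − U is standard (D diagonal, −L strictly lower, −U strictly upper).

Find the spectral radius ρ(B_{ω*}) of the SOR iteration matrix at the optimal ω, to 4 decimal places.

ρ_SOR = 0.8696

n=44: λ(B_J) = 1 − λ(A)/2 = cos(kπ/45); k=1 gives ρ_J = 0.9976.
√(1−ρ_J²) = |sin(π/45)| = 0.06976
Young: ω* = 2/(1+√(1−ρ_J²)) = 2/(1+0.06976) = 2/1.06976 = 1.8696.
ρ_SOR = ω* − 1 = 1.8696 − 1 = 0.8696.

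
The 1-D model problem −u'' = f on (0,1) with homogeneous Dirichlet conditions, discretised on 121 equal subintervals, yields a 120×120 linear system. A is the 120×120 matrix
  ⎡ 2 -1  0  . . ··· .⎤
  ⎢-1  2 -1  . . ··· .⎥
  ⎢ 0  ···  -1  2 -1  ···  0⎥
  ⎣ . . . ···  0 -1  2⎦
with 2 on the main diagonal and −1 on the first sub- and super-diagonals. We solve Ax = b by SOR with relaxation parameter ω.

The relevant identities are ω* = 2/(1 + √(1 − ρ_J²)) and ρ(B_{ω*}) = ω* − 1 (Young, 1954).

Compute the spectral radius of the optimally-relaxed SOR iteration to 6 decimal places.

ρ_J = max_k |cos(kπ/121)| = cos(π/121) = 0.999663
root = sin(π/121) = 0.0259607  (since 1−cos² = sin²).
So ω* = 2/1.0259607 = 1.949392 (Young).
Hence ρ(B_{ω*}) = 1.949392 − 1 = 0.949392.

ρ_SOR = 0.949392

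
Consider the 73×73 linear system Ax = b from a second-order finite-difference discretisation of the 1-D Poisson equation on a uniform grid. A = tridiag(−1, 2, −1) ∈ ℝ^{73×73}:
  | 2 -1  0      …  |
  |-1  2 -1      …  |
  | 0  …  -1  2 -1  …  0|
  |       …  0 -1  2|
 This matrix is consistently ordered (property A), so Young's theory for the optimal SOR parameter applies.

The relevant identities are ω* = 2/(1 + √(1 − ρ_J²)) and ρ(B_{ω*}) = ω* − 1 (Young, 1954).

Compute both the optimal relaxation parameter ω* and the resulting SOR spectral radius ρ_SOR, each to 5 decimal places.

ω* = 1.91857, ρ_SOR = 0.91857

spectrum of D⁻¹(L+U) = {cos(kπ/74) : 1≤k≤73}; ρ_J = cos(π/74) = 0.99910.
√(1−ρ_J²) = |sin(π/74)| = 0.042441
Then 2/(1+√(1−ρ_J²)) = 2/(1+0.042441); ω* = 2/1.042441 = 1.91857.
At ω = 1.91857 every |λ(B_ω)| = ω−1, so ρ_SOR = 0.91857.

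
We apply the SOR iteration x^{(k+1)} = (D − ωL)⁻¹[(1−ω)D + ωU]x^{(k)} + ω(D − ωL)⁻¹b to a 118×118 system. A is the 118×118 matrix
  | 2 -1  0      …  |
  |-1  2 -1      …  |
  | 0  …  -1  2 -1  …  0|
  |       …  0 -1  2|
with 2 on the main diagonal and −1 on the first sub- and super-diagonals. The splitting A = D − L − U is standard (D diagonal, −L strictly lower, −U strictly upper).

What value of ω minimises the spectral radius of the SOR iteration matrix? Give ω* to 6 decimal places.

ρ_J = max_k |cos(kπ/119)| = cos(π/119) = 0.999652
√(1 − cos²(π/119)) = sin(π/119) ≈ 0.0263969.
ω* = 2/(1+0.0263969) = 1.948564
ρ_SOR = ω* − 1 ≈ 0.948564.

ω* = 1.948564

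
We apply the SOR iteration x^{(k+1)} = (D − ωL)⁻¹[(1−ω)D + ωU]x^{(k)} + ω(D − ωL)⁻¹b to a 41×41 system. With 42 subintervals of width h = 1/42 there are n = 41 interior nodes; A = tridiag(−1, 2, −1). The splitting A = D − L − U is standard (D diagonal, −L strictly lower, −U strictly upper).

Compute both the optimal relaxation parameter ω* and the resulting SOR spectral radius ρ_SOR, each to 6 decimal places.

ω* = 1.860932, ρ_SOR = 0.860932

n=41: λ(B_J) = 1 − λ(A)/2 = cos(kπ/42); k=1 gives ρ_J = 0.997204.
√(1−ρ_J²) = |sin(π/42)| = 0.0747301
Then 2/(1+√(1−ρ_J²)) = 2/(1+0.0747301); ω* = 2/1.0747301 = 1.860932.
ρ_SOR = ω* − 1 ≈ 0.860932.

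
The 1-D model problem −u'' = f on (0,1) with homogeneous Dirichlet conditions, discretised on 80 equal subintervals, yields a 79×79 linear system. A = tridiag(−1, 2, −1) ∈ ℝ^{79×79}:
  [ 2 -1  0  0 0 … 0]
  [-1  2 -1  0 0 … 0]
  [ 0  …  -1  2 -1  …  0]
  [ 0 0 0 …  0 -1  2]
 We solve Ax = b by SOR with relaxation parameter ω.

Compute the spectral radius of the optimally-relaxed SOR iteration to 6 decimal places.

ρ_SOR = 0.924447

½·tridiag(1,0,1) at n=79: λ_k = cos(kπ/80); max |λ| at k=1 ⇒ ρ_J = cos(π/80) ≈ 0.999229.
1 − cos²(π/80) = sin²(π/80) ⇒ √(1−ρ_J²) = sin(π/80) = 0.0392598.
ω* = 2/(1+0.0392598) = 1.924447
[ρ_SOR] ω* − 1 = 0.924447.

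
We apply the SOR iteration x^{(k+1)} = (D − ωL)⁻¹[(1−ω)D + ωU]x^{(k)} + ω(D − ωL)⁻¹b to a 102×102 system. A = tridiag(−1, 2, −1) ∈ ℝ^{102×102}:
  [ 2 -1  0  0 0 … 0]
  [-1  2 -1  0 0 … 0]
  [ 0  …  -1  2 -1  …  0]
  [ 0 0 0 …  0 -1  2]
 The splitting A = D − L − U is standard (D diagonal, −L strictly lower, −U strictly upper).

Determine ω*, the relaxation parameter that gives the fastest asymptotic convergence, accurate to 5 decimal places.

[ρ_J] n=102: ρ(B_J) = cos(π/(n+1)) = cos(π/103) = 0.99953.
√(1−ρ_J²) simplifies to sin(π/103) = 0.030496.
[ω*] 2 ÷ (1 + 0.030496) = 2 ÷ 1.030496 = 1.94081.
ρ_SOR = ω* − 1 = 1.94081 − 1 = 0.94081.

ω* = 1.94081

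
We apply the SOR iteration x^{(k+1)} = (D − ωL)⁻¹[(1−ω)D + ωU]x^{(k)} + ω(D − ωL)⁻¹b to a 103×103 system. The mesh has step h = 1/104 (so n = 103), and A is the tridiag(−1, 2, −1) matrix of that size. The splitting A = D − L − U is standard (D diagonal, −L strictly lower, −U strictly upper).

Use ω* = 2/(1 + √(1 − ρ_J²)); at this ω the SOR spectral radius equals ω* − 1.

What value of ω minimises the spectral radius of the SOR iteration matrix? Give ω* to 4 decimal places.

ω* = 1.9414

n=103: λ(B_J) = 1 − λ(A)/2 = cos(kπ/104); k=1 gives ρ_J = 0.9995.
√(1−ρ_J²) simplifies to sin(π/104) = 0.03020.
[ω*] 2 ÷ (1 + 0.03020) = 2 ÷ 1.03020 = 1.9414.
ρ_SOR = ω* − 1 ≈ 0.9414.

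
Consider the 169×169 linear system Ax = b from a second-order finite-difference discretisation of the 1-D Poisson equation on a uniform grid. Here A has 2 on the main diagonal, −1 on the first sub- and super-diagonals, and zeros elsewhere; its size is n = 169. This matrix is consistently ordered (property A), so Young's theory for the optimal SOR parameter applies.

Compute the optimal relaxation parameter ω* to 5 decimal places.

With n=169, ρ(Jacobi) = cos(π/170) = 0.99983.
1 − cos²(π/170) = sin²(π/170) ⇒ √(1−ρ_J²) = sin(π/170) = 0.018479.
ω* = 2/(1 + 0.018479) = 2/1.018479 = 1.96371.
At ω = 1.96371 every |λ(B_ω)| = ω−1, so ρ_SOR = 0.96371.

ω* = 1.96371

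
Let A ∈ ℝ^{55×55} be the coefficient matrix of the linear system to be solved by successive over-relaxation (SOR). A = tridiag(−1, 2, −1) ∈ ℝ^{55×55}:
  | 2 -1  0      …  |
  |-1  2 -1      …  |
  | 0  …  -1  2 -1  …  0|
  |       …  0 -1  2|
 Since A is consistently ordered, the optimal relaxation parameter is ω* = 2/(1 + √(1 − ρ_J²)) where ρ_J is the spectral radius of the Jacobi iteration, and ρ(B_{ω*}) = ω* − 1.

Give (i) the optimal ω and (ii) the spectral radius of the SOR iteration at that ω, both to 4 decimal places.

ω* = 1.8938, ρ_SOR = 0.8938

spectrum of D⁻¹(L+U) = {cos(kπ/56) : 1≤k≤55}; ρ_J = cos(π/56) = 0.9984.
1 − cos²(π/56) = sin²(π/56) ⇒ √(1−ρ_J²) = sin(π/56) = 0.05607.
Then 2/(1+√(1−ρ_J²)) = 2/(1+0.05607); ω* = 2/1.05607 = 1.8938.
Hence ρ(B_{ω*}) = 1.8938 − 1 = 0.8938.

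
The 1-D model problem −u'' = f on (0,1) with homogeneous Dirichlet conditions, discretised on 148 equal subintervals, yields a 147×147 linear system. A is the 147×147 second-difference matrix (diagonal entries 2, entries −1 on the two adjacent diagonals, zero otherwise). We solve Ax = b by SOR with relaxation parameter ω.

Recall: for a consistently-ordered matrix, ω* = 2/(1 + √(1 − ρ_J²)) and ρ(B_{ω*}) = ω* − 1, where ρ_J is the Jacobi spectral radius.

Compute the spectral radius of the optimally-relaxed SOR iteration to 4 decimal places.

ρ_SOR = 0.9584

B_J for the 147×147 system has eigenvalues cos(kπ/148); ρ_J = cos(π/148) = 0.9998.
√(1−ρ_J²) = |sin(π/148)| = 0.02123
ω* = 2/(1+0.02123) = 1.9584
and ρ(B_{ω*}) = 1.9584 − 1 = 0.9584.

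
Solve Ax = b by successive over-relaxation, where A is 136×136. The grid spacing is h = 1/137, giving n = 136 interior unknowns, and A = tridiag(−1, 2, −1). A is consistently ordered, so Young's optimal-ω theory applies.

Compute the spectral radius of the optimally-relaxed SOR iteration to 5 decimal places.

With n=136, ρ(Jacobi) = cos(π/137) = 0.99974.
root = sin(π/137) = 0.022929  (since 1−cos² = sin²).
So ω* = 2/1.022929 = 1.95517 (Young).
At ω = 1.95517 every |λ(B_ω)| = ω−1, so ρ_SOR = 0.95517.

ρ_SOR = 0.95517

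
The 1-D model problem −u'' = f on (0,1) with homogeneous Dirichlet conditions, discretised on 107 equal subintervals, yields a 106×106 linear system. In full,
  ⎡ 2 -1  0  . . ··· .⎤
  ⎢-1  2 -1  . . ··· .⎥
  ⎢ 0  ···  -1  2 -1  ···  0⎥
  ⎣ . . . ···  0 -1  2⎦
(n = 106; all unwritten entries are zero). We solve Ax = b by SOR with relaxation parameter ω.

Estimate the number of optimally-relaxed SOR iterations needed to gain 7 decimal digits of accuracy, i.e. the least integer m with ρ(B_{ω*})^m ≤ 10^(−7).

m = 275

B_J for the 106×106 system has eigenvalues cos(kπ/107); ρ_J = cos(π/107) = 0.9995690.
√(1−ρ_J²) simplifies to sin(π/107) = 0.0293565.
[ω*] 2 ÷ (1 + 0.0293565) = 2 ÷ 1.0293565 = 1.9429615.
Hence ρ(B_{ω*}) = 1.9429615 − 1 = 0.9429615.
(0.9429615)^m ≤ 10^{−7}  ⇒  m·ln(0.9429615) ≤ −7·ln10  ⇒  m ≥ 274.445  ⇒  m = 275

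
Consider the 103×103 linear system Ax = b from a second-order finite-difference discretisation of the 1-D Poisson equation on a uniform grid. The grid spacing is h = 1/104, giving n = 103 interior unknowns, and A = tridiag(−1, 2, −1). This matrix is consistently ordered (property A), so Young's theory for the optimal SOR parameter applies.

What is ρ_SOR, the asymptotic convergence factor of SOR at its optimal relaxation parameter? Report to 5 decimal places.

[ρ_J] n=103: ρ(B_J) = cos(π/(n+1)) = cos(π/104) = 0.99954.
root = sin(π/104) = 0.030203  (since 1−cos² = sin²).
So ω* = 2/1.030203 = 1.94136 (Young).
ρ(B_{ω*}) = ω*−1 = 0.94136

ρ_SOR = 0.94136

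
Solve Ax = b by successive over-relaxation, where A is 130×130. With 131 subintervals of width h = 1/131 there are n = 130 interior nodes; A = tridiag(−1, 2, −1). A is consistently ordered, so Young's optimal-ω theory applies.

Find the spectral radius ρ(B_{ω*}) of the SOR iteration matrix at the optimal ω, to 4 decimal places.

ρ_SOR = 0.9532

ρ_J = max_k |cos(kπ/131)| = cos(π/131) = 0.9997
1 − cos²(π/131) = sin²(π/131) ⇒ √(1−ρ_J²) = sin(π/131) = 0.02398.
Young: ω* = 2/(1+√(1−ρ_J²)) = 2/(1+0.02398) = 2/1.02398 = 1.9532.
ρ_SOR = ω* − 1 = 1.9532 − 1 = 0.9532.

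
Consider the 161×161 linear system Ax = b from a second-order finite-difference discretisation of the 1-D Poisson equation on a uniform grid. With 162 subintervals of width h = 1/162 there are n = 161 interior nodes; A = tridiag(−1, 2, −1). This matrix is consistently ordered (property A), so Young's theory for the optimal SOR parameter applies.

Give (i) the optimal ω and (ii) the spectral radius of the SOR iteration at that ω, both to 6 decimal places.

ω* = 1.961955, ρ_SOR = 0.961955

spectrum of D⁻¹(L+U) = {cos(kπ/162) : 1≤k≤161}; ρ_J = cos(π/162) = 0.999812.
1 − cos²(π/162) = sin²(π/162) ⇒ √(1−ρ_J²) = sin(π/162) = 0.0193913.
So ω* = 2/1.0193913 = 1.961955 (Young).
ρ_SOR = ω* − 1 = 1.961955 − 1 = 0.961955.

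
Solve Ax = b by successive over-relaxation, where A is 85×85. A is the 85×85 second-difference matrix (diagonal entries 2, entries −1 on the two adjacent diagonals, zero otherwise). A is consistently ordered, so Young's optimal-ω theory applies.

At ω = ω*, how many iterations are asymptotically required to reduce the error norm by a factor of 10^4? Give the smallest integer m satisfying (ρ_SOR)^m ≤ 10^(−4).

spectrum of D⁻¹(L+U) = {cos(kπ/86) : 1≤k≤85}; ρ_J = cos(π/86) = 0.9993328.
root = sin(π/86) = 0.0365220  (since 1−cos² = sin²).
So ω* = 2/1.0365220 = 1.9295297 (Young).
[ρ_SOR] ω* − 1 = 0.9295297.
For 4 digits: m = 4·ln10 / (−ln 0.9295297) = 9.21034/0.0730765 = 126.037; round up → m = 127.

m = 127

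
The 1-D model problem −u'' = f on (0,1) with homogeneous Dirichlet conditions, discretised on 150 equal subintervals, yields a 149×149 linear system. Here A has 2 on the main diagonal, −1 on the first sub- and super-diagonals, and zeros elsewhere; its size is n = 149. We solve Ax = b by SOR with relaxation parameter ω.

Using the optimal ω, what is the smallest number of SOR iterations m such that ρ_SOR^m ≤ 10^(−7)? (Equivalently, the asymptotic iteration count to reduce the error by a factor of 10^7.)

m = 385

B_J for the 149×149 system has eigenvalues cos(kπ/150); ρ_J = cos(π/150) = 0.9997807.
1 − cos²(π/150) = sin²(π/150) ⇒ √(1−ρ_J²) = sin(π/150) = 0.0209424.
ω* = 2/(1+0.0209424) = 1.9589744
At ω = 1.9589744 every |λ(B_ω)| = ω−1, so ρ_SOR = 0.9589744.
m ≥ 7·ln10 / (−ln 0.9589744) = 384.764; smallest integer m = 385.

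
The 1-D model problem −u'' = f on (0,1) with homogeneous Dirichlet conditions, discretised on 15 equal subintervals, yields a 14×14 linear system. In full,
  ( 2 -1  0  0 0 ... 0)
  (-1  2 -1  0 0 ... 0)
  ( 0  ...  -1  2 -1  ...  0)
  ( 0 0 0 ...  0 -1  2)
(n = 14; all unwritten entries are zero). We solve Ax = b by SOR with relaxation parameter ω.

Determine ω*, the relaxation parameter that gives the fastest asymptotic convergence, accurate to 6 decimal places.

B_J for the 14×14 system has eigenvalues cos(kπ/15); ρ_J = cos(π/15) = 0.978148.
√(1−ρ_J²) simplifies to sin(π/15) = 0.2079117.
ω* = 2/(1+0.2079117) = 1.655750
ρ(B_{ω*}) = ω*−1 = 0.655750

ω* = 1.655750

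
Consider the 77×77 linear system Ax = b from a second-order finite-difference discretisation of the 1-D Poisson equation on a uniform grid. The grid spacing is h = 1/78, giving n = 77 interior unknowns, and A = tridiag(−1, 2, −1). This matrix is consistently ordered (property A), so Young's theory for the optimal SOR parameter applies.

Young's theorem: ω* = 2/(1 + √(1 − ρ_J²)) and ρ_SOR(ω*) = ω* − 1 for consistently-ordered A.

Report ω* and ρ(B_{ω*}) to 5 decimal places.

ω* = 1.92259, ρ_SOR = 0.92259

With n=77, ρ(Jacobi) = cos(π/78) = 0.99919.
√(1 − cos²(π/78)) = sin(π/78) ≈ 0.040266.
[ω*] 2 ÷ (1 + 0.040266) = 2 ÷ 1.040266 = 1.92259.
At ω = 1.92259 every |λ(B_ω)| = ω−1, so ρ_SOR = 0.92259.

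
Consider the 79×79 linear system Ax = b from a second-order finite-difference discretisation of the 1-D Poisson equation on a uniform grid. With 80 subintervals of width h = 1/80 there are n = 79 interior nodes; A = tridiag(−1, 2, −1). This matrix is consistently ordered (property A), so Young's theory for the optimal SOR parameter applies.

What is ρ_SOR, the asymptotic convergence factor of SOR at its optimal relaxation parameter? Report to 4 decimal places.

B_J for the 79×79 system has eigenvalues cos(kπ/80); ρ_J = cos(π/80) = 0.9992.
√(1−ρ_J²) simplifies to sin(π/80) = 0.03926.
Young: ω* = 2/(1+√(1−ρ_J²)) = 2/(1+0.03926) = 2/1.03926 = 1.9244.
Hence ρ(B_{ω*}) = 1.9244 − 1 = 0.9244.

ρ_SOR = 0.9244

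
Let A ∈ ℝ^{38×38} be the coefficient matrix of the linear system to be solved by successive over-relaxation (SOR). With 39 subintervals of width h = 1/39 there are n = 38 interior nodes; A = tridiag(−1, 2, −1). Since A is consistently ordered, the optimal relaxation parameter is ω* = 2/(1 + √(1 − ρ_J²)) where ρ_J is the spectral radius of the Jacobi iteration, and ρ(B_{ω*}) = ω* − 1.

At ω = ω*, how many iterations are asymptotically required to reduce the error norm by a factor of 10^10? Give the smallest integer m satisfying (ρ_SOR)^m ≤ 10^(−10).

m = 143

ρ_J = max_k |cos(kπ/39)| = cos(π/39) = 0.9967573
√(1 − cos²(π/39)) = sin(π/39) ≈ 0.0804666.
Then 2/(1+√(1−ρ_J²)) = 2/(1+0.0804666); ω* = 2/1.0804666 = 1.8510521.
Hence ρ(B_{ω*}) = 1.8510521 − 1 = 0.8510521.
ρ_SOR^m ≤ 10^(−10) ⇔ m ≥ 10·ln10/(−ln 0.8510521) = 23.0259/0.161282 = 142.768; m = ⌈142.768⌉ = 143.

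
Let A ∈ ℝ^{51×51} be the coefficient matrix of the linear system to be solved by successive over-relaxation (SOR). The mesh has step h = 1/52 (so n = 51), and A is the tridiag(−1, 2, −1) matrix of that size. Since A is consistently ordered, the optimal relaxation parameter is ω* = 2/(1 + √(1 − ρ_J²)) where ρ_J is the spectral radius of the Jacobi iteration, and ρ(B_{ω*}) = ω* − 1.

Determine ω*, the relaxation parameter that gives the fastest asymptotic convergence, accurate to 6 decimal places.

ω* = 1.886119

[ρ_J] n=51: ρ(B_J) = cos(π/(n+1)) = cos(π/52) = 0.998176.
√(1−ρ_J²) = |sin(π/52)| = 0.0603785
[ω*] 2 ÷ (1 + 0.0603785) = 2 ÷ 1.0603785 = 1.886119.
and ρ(B_{ω*}) = 1.886119 − 1 = 0.886119.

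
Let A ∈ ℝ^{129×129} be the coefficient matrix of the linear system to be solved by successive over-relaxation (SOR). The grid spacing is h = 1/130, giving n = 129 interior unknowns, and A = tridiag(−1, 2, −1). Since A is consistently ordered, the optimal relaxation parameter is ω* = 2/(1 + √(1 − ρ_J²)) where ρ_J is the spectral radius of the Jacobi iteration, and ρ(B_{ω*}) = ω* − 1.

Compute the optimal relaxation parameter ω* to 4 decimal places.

ω* = 1.9528

[ρ_J] n=129: ρ(B_J) = cos(π/(n+1)) = cos(π/130) = 0.9997.
root = sin(π/130) = 0.02416  (since 1−cos² = sin²).
ω* = 2/(1+0.02416) = 1.9528
Hence ρ(B_{ω*}) = 1.9528 − 1 = 0.9528.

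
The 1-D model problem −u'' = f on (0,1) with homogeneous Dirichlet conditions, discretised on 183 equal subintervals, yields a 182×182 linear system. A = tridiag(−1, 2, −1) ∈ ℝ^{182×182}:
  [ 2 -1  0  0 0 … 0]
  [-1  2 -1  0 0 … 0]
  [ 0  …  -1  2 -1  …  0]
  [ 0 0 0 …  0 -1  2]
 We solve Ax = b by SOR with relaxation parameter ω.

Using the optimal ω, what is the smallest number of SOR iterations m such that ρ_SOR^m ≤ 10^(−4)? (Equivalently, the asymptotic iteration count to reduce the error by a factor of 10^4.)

spectrum of D⁻¹(L+U) = {cos(kπ/183) : 1≤k≤182}; ρ_J = cos(π/183) = 0.9998526.
1 − cos²(π/183) = sin²(π/183) ⇒ √(1−ρ_J²) = sin(π/183) = 0.0171663.
So ω* = 2/1.0171663 = 1.9662468 (Young).
[ρ_SOR] ω* − 1 = 0.9662468.
m ≥ 4·ln10 / (−ln 0.9662468) = 268.241; smallest integer m = 269.

m = 269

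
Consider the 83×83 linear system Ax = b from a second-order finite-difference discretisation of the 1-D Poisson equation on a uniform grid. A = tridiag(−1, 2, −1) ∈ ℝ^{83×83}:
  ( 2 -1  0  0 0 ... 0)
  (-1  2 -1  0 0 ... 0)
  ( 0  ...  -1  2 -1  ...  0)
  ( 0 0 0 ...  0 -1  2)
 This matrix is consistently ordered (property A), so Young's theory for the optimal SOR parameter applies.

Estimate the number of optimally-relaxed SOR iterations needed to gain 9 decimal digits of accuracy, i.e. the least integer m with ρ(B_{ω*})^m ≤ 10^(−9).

m = 277

B_J for the 83×83 system has eigenvalues cos(kπ/84); ρ_J = cos(π/84) = 0.9993007.
√(1−ρ_J²) = |sin(π/84)| = 0.0373912
ω* = 2 / (1 + 0.0373912) = 2 / 1.0373912 ≈ 1.9279130.
At ω = 1.9279130 every |λ(B_ω)| = ω−1, so ρ_SOR = 0.9279130.
Need (0.9279130)^m ≤ 10^(−9): m ≥ 9·ln10/|ln 0.9279130| = 20.7233/0.0748173 = 276.985 ⇒ m = 277.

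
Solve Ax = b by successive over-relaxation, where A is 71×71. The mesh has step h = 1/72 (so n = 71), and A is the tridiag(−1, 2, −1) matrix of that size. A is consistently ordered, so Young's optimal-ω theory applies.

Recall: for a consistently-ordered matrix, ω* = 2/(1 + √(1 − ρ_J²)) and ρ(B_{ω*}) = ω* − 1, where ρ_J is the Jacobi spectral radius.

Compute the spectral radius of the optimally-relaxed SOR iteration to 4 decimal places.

[ρ_J] n=71: ρ(B_J) = cos(π/(n+1)) = cos(π/72) = 0.9990.
√(1−ρ_J²) = |sin(π/72)| = 0.04362
Young: ω* = 2/(1+√(1−ρ_J²)) = 2/(1+0.04362) = 2/1.04362 = 1.9164.
At ω = 1.9164 every |λ(B_ω)| = ω−1, so ρ_SOR = 0.9164.

ρ_SOR = 0.9164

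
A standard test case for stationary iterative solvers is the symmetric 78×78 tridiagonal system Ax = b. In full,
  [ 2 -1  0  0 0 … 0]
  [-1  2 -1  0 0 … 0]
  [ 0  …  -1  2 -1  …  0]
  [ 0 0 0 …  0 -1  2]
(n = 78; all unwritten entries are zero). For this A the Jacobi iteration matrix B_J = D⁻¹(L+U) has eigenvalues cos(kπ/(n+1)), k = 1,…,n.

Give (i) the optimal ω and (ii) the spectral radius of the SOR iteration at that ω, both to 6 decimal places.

ω* = 1.923527, ρ_SOR = 0.923527

[ρ_J] n=78: ρ(B_J) = cos(π/(n+1)) = cos(π/79) = 0.999209.
√(1−ρ_J²) simplifies to sin(π/79) = 0.0397565.
So ω* = 2/1.0397565 = 1.923527 (Young).
[ρ_SOR] ω* − 1 = 0.923527.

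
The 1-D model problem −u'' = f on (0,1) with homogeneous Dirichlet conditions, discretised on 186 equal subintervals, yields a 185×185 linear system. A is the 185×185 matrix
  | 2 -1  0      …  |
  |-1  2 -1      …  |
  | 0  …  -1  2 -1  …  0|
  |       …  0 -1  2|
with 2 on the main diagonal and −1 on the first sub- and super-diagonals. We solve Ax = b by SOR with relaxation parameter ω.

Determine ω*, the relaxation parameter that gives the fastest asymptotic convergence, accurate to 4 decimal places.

spectrum of D⁻¹(L+U) = {cos(kπ/186) : 1≤k≤185}; ρ_J = cos(π/186) = 0.9999.
√(1−ρ_J²) = |sin(π/186)| = 0.01689
Then 2/(1+√(1−ρ_J²)) = 2/(1+0.01689); ω* = 2/1.01689 = 1.9668.
[ρ_SOR] ω* − 1 = 0.9668.

ω* = 1.9668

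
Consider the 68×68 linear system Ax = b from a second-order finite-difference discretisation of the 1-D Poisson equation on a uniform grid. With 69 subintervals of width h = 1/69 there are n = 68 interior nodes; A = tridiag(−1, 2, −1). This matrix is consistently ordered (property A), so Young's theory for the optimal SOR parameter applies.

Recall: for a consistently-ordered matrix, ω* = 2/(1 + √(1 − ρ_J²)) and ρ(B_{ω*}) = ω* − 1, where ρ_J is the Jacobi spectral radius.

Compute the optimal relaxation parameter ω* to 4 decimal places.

ω* = 1.9129

With n=68, ρ(Jacobi) = cos(π/69) = 0.9990.
√(1−ρ_J²) = |sin(π/69)| = 0.04551
Young: ω* = 2/(1+√(1−ρ_J²)) = 2/(1+0.04551) = 2/1.04551 = 1.9129.
and ρ(B_{ω*}) = 1.9129 − 1 = 0.9129.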